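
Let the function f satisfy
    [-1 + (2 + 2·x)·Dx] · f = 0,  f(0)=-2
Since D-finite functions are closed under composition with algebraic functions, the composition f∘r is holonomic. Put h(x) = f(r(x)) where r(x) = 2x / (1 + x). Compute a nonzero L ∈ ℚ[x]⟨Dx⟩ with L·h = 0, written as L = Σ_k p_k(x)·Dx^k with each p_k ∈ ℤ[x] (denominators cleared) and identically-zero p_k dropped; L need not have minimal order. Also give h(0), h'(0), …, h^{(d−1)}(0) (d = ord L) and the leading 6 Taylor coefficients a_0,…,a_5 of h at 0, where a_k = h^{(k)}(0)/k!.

f: a_k = -2, -1, 1/4, -1/8, 5/64, -7/128, …
Change of var in L_f (x↦r) gives L₀.
L = -1 + (1 + 4·x + 3·x^2)·Dx  (order 1).
h: a_k = -2, -2, 3, -5, 37/4, -75/4, …
ICs: h(0) = -2.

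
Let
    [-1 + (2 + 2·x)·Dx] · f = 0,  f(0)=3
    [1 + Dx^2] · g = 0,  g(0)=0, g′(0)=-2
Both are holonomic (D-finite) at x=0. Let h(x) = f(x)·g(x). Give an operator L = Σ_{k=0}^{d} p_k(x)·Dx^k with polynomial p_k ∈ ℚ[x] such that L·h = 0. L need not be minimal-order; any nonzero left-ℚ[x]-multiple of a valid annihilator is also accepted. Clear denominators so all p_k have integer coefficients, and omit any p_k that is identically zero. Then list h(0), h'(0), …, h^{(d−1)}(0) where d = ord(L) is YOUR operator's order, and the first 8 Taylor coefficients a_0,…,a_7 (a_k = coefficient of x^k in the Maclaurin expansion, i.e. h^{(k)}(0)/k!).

f: a_k = 3, 3/2, -3/8, 3/16, -15/128, 21/256, -63/1024, 99/2048, …
g: a_k = 0, -2, 0, 1/3, 0, -1/60, 0, 1/2520, …
Sym-product of L_f,L_g gives L₀ (≤ ord 2).
L = (7 + 8·x + 4·x^2) + (-4 - 4·x)·Dx + (4 + 8·x + 4·x^2)·Dx^2  (order 2).
h: a_k = 0, -6, -3, 7/4, 1/8, 19/320, -81/640, 983/10752, …
ICs: h(0) = 0, h′(0) = -6.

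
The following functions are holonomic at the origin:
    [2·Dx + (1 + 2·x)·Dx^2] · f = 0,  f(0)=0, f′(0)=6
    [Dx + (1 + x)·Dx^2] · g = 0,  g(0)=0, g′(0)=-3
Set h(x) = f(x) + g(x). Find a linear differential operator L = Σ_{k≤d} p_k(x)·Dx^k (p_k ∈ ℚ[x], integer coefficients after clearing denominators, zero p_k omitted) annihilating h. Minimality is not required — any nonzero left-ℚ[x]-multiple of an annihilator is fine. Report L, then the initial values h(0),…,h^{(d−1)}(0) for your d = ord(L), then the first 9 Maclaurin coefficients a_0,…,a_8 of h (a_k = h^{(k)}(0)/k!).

L = 4·Dx + (6 + 8·x)·Dx^2 + (1 + 3·x + 2·x^2)·Dx^3  (order 3).
h: a_k = 0, 3, -9/2, 7, -45/4, 93/5, -63/2, 381/7, -765/8, …
ICs: h(0) = 0, h′(0) = 3, h′′(0) = -9.

f: a_k = 0, 6, -6, 8, -12, 96/5, -32, 384/7, -96, …
g: a_k = 0, -3, 3/2, -1, 3/4, -3/5, 1/2, -3/7, 3/8, …
h₀=f+g: left-lcm gives L₀, ord ≤ 4.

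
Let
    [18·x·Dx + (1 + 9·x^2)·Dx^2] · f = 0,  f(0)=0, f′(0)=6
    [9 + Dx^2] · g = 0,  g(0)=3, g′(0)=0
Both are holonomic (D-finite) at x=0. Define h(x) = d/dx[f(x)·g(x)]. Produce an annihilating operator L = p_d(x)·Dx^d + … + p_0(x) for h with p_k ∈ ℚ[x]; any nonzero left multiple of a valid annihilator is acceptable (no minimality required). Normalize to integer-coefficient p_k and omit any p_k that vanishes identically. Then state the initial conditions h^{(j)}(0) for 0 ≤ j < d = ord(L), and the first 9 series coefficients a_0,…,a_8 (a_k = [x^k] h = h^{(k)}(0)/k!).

f: a_k = 0, 6, 0, -18, 0, 486/5, 0, -4374/7, 0, …
g: a_k = 3, 0, -27/2, 0, 81/8, 0, -243/80, 0, 2187/4480, …
h₀=f·g: eliminate ⇒ L₀, order ≤ 2·2.
Derive L from L₀ (diff closure).
L = (8910 + 214326·x^2 + 3024621·x^4 + 5668704·x^6 + 6377292·x^8 + 9565938·x^10 + 43046721·x^12) + (5508·x + 207036·x^3 + 1837080·x^5 + 4723920·x^7 + 10628820·x^9 + 19131876·x^11)·Dx + (1080 + 27540·x^2 + 389286·x^4 + 971028·x^6 + 1889568·x^8 + 4251528·x^10 + 9565938·x^12)·Dx^2 + (612·x + 23004·x^3 + 204120·x^5 + 524880·x^7 + 1180980·x^9 + 2125764·x^11)·Dx^3 + (10 + 414·x^2 + 5913·x^4 + 37908·x^6 + 131220·x^8 + 354294·x^10 + 531441·x^12)·Dx^4  (order 4).
h: a_k = 18, 0, -405, 0, 11907/4, 0, -948429/40, 0, 455602401/2240, …
ICs: h(0) = 18, h′(0) = 0, h′′(0) = -810, h′′′(0) = 0.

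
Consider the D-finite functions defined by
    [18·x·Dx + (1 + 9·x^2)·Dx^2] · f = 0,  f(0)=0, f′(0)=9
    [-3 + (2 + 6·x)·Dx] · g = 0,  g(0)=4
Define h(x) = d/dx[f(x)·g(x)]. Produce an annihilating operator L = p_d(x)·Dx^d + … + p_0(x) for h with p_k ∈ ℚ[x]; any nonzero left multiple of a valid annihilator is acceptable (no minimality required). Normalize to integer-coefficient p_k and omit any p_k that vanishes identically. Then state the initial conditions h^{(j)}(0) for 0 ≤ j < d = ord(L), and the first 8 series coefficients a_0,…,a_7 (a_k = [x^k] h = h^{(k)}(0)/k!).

f: a_k = 0, 9, 0, -27, 0, 729/5, 0, -6561/7, …
g: a_k = 4, 6, -9/2, 27/4, -405/32, 1701/64, -15309/256, 72171/512, …
h₀=f·g: eliminate ⇒ L₀, order ≤ 2·1.
h₀' ⇒ L via d/dx closure of L₀.
L = (15 + 360·x + 54·x^2 - 1944·x^3 - 729·x^4) + (28 + 252·x + 648·x^2 - 1512·x^3 - 6804·x^4 - 2916·x^5)·Dx + (4 + 8·x - 36·x^2 - 144·x^3 - 756·x^4 - 1944·x^5 - 972·x^6)·Dx^2  (order 2).
h: a_k = 36, 108, -891/2, -405, 94527/32, 894483/160, -41231511/1280, -73266687/2240, …
ICs: h(0) = 36, h′(0) = 108.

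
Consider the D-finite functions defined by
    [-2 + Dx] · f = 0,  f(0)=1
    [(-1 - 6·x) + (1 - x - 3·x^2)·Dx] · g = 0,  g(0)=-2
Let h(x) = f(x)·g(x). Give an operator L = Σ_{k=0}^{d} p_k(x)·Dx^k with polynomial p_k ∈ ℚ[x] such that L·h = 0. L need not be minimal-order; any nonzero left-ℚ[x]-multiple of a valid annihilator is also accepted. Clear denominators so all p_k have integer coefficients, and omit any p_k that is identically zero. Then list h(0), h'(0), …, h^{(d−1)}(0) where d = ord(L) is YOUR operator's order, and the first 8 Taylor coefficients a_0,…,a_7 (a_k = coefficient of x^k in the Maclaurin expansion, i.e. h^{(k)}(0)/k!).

f: a_k = 1, 2, 2, 4/3, 2/3, 4/15, 4/45, 8/315, …
g: a_k = -2, -2, -8, -14, -38, -80, -194, -434, …
Product ⇒ symmetric product L₀, ord ≤ 1.
L = (3 + 4·x - 6·x^2) + (-1 + x + 3·x^2)·Dx  (order 1).
h: a_k = -2, -6, -16, -110/3, -86, -2948/15, -20462/45, -109658/105, …
ICs: h(0) = -2.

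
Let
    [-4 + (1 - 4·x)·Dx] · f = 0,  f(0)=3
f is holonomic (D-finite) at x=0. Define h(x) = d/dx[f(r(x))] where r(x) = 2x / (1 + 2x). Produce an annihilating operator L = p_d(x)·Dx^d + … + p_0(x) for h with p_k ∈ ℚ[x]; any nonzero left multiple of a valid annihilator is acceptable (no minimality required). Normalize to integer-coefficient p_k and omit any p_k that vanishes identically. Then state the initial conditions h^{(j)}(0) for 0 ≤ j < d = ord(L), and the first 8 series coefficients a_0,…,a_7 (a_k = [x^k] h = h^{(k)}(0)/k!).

L = 12 + (-1 + 6·x)·Dx  (order 1).
h: a_k = 24, 288, 2592, 20736, 155520, 1119744, 7838208, 53747712, …
ICs: h(0) = 24.

f: a_k = 3, 12, 48, 192, 768, 3072, 12288, 49152, …
Change of var in L_f (x↦r) gives L₀.
Differentiate: ansatz ord ≤ ord L₀ ⇒ L.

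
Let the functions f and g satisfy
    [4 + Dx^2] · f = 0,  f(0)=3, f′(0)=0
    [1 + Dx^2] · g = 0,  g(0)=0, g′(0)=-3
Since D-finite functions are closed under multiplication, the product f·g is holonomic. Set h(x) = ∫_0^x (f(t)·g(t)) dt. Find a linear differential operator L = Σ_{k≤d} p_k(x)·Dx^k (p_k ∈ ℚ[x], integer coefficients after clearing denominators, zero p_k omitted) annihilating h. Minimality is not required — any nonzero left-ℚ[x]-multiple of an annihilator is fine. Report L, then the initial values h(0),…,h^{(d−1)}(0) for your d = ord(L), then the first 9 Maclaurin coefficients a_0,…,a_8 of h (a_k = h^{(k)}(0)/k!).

f: a_k = 3, 0, -6, 0, 2, 0, -4/15, 0, 2/105, …
g: a_k = 0, -3, 0, 1/2, 0, -1/40, 0, 1/1680, 0, …
L₀ := L_f ⊗_s L_g (sym. prod.), ord ≤ 4.
h=∫₀ˣh₀: take L = L₀·Dx.
L = 9·Dx + 10·Dx^3 + Dx^5  (order 5).
h: a_k = 0, 0, -9/2, 0, 39/8, 0, -121/80, 0, 1093/4480, …
ICs: h(0) = 0, h′(0) = 0, h′′(0) = -9, h′′′(0) = 0, h′′′′(0) = 117.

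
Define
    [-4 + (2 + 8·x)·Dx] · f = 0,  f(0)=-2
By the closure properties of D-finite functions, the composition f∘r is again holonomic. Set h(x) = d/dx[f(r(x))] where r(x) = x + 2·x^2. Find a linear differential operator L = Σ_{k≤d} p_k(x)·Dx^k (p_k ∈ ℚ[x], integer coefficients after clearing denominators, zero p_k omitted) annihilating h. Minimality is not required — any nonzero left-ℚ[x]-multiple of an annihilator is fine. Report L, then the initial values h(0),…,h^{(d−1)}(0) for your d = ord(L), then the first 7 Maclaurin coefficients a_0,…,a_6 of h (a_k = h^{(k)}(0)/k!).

f: a_k = -2, -4, 4, -8, 20, -56, 168, …
h₀=f(r): pull back L_f along r ⇒ L₀.
Differentiate: ansatz ord ≤ ord L₀ ⇒ L.
L = 2 + (-1 - 8·x - 24·x^2 - 32·x^3)·Dx  (order 1).
h: a_k = -4, -8, 24, -48, 40, 144, -784, …
ICs: h(0) = -4.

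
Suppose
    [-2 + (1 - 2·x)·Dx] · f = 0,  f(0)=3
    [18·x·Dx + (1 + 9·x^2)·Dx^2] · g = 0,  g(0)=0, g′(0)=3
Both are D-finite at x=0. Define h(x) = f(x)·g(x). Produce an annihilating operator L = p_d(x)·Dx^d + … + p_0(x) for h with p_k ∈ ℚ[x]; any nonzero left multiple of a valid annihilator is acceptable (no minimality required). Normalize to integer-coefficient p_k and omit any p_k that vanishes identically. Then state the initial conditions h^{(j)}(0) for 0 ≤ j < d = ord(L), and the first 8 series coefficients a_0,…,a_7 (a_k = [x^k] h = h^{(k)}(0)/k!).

L = 36·x + (4 - 18·x + 72·x^2)·Dx + (-1 + 2·x - 9·x^2 + 18·x^3)·Dx^2  (order 2).
h: a_k = 0, 9, 18, 9, 18, 909/5, 1818/5, -7353/35, …
ICs: h(0) = 0, h′(0) = 9.

f: a_k = 3, 6, 12, 24, 48, 96, 192, 384, …
g: a_k = 0, 3, 0, -9, 0, 243/5, 0, -2187/7, …
Product ⇒ symmetric product L₀, ord ≤ 2.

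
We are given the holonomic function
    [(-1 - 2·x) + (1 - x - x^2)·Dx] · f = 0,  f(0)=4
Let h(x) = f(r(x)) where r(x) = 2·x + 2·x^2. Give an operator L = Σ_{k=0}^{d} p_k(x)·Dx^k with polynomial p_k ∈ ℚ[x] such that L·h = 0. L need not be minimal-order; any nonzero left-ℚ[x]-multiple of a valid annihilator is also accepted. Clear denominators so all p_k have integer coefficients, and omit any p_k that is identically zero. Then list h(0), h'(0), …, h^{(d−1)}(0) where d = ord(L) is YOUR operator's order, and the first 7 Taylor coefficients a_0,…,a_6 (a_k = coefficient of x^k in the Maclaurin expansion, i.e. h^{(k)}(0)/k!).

L = (2 + 12·x + 24·x^2 + 16·x^3) + (-1 + 2·x + 6·x^2 + 8·x^3 + 4·x^4)·Dx  (order 1).
h: a_k = 4, 8, 40, 160, 640, 2592, 10464, …
ICs: h(0) = 4.

f: a_k = 4, 4, 8, 12, 20, 32, 52, …
Change of var in L_f (x↦r) gives L₀.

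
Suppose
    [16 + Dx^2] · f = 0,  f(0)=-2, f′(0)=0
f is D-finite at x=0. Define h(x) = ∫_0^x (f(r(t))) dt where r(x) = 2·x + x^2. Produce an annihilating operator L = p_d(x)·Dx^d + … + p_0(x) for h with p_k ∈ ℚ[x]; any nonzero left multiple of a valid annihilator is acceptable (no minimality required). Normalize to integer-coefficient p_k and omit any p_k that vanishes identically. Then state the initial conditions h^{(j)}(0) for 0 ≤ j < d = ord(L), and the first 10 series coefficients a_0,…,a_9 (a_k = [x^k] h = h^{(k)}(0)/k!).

L = (64 + 192·x + 192·x^2 + 64·x^3)·Dx - Dx^2 + (1 + x)·Dx^3  (order 3).
h: a_k = 0, -2, 0, 64/3, 16, -976/15, -1024/9, 9728/315, 3776/15, 591296/2835, …
ICs: h(0) = 0, h′(0) = -2, h′′(0) = 0.

f: a_k = -2, 0, 16, 0, -64/3, 0, 512/45, 0, -1024/315, 0, …
Change of var in L_f (x↦r) gives L₀.
Integrate: L := L₀·Dx.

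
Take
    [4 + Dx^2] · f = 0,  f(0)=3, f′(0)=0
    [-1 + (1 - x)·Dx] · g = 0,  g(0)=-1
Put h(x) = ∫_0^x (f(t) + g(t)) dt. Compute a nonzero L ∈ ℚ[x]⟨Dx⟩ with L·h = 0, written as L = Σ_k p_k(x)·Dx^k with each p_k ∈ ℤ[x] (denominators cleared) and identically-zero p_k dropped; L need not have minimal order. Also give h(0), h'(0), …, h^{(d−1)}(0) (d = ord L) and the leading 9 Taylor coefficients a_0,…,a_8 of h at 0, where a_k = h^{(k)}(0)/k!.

f: a_k = 3, 0, -6, 0, 2, 0, -4/15, 0, 2/105, …
g: a_k = -1, -1, -1, -1, -1, -1, -1, -1, -1, …
Sum ⇒ L₀ = lclm(L_f,L_g) in ℚ(x)⟨Dx⟩.
h=∫h₀ ⇒ L = L₀·Dx.
L = (-20 + 16·x - 8·x^2)·Dx + (12 - 28·x + 24·x^2 - 8·x^3)·Dx^2 + (-5 + 4·x - 2·x^2)·Dx^3 + (3 - 7·x + 6·x^2 - 2·x^3)·Dx^4  (order 4).
h: a_k = 0, 2, -1/2, -7/3, -1/4, 1/5, -1/6, -19/105, -1/8, …
ICs: h(0) = 0, h′(0) = 2, h′′(0) = -1, h′′′(0) = -14.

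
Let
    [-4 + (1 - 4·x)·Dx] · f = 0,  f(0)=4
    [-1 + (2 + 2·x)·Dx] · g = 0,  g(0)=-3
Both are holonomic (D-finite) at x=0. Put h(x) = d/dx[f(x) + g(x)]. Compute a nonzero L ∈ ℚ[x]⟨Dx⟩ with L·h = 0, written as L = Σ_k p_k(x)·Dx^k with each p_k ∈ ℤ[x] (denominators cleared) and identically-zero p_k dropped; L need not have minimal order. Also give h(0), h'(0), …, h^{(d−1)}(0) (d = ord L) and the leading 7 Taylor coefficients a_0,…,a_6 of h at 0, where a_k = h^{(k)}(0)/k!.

L = (-216 - 96·x) + (-381 - 792·x - 336·x^2)·Dx + (34 - 78·x - 208·x^2 - 96·x^3)·Dx^2  (order 2).
h: a_k = 29/2, 515/4, 12279/16, 131087/32, 5242775/256, 50331837/512, 939523403/2048, …
ICs: h(0) = 29/2, h′(0) = 515/4.

f: a_k = 4, 16, 64, 256, 1024, 4096, 16384, …
g: a_k = -3, -3/2, 3/8, -3/16, 15/128, -21/256, 63/1024, …
L₀ := lclm(L_f,L_g); ord L₀ ≤ 1+1.
Derive L from L₀ (diff closure).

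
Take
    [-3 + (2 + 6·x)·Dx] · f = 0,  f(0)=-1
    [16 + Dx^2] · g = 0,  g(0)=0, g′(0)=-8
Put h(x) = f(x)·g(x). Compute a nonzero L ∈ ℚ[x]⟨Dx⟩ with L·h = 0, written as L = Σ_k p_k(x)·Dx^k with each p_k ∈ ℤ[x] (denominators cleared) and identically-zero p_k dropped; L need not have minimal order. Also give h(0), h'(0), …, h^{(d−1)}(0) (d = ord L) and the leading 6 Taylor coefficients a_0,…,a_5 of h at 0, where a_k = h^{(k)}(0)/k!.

f: a_k = -1, -3/2, 9/8, -27/16, 405/128, -1701/256, …
g: a_k = 0, -8, 0, 64/3, 0, -256/15, …
Sym-product of L_f,L_g gives L₀ (≤ ord 2).
L = (91 + 384·x + 576·x^2) + (-12 - 36·x)·Dx + (4 + 24·x + 36·x^2)·Dx^2  (order 2).
h: a_k = 0, 8, 12, -91/3, -37/2, 3781/240, …
ICs: h(0) = 0, h′(0) = 8.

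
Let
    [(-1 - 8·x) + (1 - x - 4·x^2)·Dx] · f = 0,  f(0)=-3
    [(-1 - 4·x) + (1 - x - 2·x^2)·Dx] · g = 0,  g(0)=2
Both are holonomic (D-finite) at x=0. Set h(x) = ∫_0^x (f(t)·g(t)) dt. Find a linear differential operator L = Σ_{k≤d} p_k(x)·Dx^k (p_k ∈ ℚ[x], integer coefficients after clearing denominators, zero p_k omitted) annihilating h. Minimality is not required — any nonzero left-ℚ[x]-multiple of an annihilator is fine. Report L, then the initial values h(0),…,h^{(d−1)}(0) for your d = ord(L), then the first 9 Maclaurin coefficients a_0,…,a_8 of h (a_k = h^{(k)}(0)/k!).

f: a_k = -3, -3, -15, -27, -87, -195, -543, -1323, -3495, …
g: a_k = 2, 2, 6, 10, 22, 42, 86, 170, 342, …
Product ⇒ symmetric product L₀, ord ≤ 1.
h=∫h₀ ⇒ L = L₀·Dx.
L = (-2 - 10·x + 18·x^2 + 32·x^3)·Dx + (1 - 2·x - 5·x^2 + 6·x^3 + 8·x^4)·Dx^2  (order 2).
h: a_k = 0, -6, -6, -18, -33, -414/5, -178, -426, -1941/2, …
ICs: h(0) = 0, h′(0) = -6.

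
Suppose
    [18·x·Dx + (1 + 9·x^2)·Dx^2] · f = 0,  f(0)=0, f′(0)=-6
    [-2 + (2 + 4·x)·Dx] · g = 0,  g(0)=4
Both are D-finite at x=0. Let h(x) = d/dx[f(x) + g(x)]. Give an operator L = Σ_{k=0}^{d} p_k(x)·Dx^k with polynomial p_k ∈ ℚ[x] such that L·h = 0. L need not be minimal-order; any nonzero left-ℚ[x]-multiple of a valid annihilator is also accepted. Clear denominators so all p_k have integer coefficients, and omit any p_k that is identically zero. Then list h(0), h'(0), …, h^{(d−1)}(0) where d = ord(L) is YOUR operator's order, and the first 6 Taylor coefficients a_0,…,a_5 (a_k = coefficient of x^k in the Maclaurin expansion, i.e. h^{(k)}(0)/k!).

f: a_k = 0, -6, 0, 18, 0, -486/5, …
g: a_k = 4, 4, -2, 2, -5/2, 7/2, …
L₀ := lclm(L_f,L_g); ord L₀ ≤ 2+1.
h₀' ⇒ L via d/dx closure of L₀.
L = (-36 - 180·x + 972·x^2 + 972·x^3) + (-42 - 144·x + 720·x^2 + 3888·x^3 + 3402·x^4)·Dx + (-2 + 32·x + 108·x^2 + 396·x^3 + 1134·x^4 + 972·x^5)·Dx^2  (order 2).
h: a_k = -2, -4, 60, -10, -937/2, -63/2, …
ICs: h(0) = -2, h′(0) = -4.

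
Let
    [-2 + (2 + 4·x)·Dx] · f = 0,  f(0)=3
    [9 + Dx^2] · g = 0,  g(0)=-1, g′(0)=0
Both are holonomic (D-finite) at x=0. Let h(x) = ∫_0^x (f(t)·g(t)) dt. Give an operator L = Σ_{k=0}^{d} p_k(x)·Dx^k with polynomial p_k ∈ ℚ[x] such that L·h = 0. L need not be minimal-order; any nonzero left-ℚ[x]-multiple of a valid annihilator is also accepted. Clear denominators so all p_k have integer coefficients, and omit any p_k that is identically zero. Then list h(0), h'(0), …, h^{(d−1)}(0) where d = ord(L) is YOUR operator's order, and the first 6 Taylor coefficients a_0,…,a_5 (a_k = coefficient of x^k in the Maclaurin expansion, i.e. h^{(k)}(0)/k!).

L = (12 + 36·x + 36·x^2)·Dx + (-2 - 4·x)·Dx^2 + (1 + 4·x + 4·x^2)·Dx^3  (order 3).
h: a_k = 0, -3, -3/2, 5, 3, -3, …
ICs: h(0) = 0, h′(0) = -3, h′′(0) = -3.

f: a_k = 3, 3, -3/2, 3/2, -15/8, 21/8, …
g: a_k = -1, 0, 9/2, 0, -27/8, 0, …
L₀ := L_f ⊗_s L_g (sym. prod.), ord ≤ 2.
h=∫h₀ ⇒ L = L₀·Dx.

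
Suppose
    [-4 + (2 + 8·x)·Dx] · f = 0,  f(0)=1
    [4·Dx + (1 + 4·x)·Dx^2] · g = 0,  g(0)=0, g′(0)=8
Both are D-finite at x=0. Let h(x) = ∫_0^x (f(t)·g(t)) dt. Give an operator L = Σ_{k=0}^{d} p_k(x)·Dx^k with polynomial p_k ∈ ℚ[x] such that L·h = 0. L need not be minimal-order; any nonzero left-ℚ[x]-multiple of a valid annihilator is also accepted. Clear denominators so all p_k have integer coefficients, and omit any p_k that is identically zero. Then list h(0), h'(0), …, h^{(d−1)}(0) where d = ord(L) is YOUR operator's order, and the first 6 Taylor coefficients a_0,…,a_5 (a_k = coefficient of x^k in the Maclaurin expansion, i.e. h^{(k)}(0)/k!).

f: a_k = 1, 2, -2, 4, -10, 28, …
g: a_k = 0, 8, -16, 128/3, -128, 2048/5, …
Sym-product of L_f,L_g gives L₀ (≤ ord 2).
h=∫h₀ ⇒ L = L₀·Dx.
L = 4·Dx + (1 + 8·x + 16·x^2)·Dx^3  (order 3).
h: a_k = 0, 0, 4, 0, -4/3, 64/15, …
ICs: h(0) = 0, h′(0) = 0, h′′(0) = 8.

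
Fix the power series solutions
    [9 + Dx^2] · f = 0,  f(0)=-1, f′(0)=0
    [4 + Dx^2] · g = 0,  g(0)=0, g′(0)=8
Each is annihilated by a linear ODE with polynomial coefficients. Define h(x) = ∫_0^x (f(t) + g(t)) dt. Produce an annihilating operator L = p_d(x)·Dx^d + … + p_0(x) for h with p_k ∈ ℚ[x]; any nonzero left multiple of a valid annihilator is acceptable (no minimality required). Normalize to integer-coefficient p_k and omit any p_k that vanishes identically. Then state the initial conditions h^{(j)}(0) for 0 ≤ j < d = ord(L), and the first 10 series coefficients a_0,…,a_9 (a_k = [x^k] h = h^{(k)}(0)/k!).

f: a_k = -1, 0, 9/2, 0, -27/8, 0, 81/80, 0, -729/4480, 0, …
g: a_k = 0, 8, 0, -16/3, 0, 16/15, 0, -32/315, 0, 16/2835, …
h₀=f+g: left-lcm gives L₀, ord ≤ 4.
h=∫₀ˣh₀: take L = L₀·Dx.
L = 36·Dx + 13·Dx^3 + Dx^5  (order 5).
h: a_k = 0, -1, 4, 3/2, -4/3, -27/40, 8/45, 81/560, -4/315, -81/4480, …
ICs: h(0) = 0, h′(0) = -1, h′′(0) = 8, h′′′(0) = 9, h′′′′(0) = -32.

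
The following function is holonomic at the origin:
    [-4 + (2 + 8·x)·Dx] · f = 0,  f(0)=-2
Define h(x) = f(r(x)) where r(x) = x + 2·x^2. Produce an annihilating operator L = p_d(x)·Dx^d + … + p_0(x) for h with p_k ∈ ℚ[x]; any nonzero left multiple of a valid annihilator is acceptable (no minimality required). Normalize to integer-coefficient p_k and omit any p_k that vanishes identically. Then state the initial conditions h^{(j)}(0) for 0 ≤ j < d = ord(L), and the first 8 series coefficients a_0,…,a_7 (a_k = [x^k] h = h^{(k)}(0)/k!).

f: a_k = -2, -4, 4, -8, 20, -56, 168, -528, …
f∘r: x↦r, Dx↦Dx/r' in L_f ⇒ L₀.
L = (-2 - 8·x) + (1 + 4·x + 8·x^2)·Dx  (order 1).
h: a_k = -2, -4, -4, 8, -12, 8, 24, -112, …
ICs: h(0) = -2.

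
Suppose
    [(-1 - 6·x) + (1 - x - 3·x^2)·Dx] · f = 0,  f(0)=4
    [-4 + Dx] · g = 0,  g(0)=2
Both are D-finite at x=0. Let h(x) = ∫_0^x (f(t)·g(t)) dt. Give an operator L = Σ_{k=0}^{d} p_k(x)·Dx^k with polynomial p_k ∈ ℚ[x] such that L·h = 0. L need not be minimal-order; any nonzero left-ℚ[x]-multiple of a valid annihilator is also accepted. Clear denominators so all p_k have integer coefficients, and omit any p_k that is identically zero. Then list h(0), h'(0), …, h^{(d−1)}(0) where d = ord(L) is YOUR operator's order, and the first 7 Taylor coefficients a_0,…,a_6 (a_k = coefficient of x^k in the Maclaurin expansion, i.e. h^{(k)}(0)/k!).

L = (5 + 2·x - 12·x^2)·Dx + (-1 + x + 3·x^2)·Dx^2  (order 2).
h: a_k = 0, 8, 20, 128/3, 250/3, 2408/15, 14032/45, …
ICs: h(0) = 0, h′(0) = 8.

f: a_k = 4, 4, 16, 28, 76, 160, 388, …
g: a_k = 2, 8, 16, 64/3, 64/3, 256/15, 512/45, …
Sym-product of L_f,L_g gives L₀ (≤ ord 1).
h=∫h₀ ⇒ L = L₀·Dx.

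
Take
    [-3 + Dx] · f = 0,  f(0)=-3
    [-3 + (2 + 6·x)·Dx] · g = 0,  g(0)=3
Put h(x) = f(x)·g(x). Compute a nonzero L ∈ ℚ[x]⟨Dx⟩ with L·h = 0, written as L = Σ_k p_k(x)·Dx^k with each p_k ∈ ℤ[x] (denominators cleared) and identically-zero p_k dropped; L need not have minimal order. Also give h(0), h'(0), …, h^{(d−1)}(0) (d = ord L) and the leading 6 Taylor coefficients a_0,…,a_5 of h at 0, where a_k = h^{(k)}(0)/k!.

L = (-9 - 18·x) + (2 + 6·x)·Dx  (order 1).
h: a_k = -9, -81/2, -567/8, -1377/16, -8019/128, -78003/1280, …
ICs: h(0) = -9.

f: a_k = -3, -9, -27/2, -27/2, -81/8, -243/40, …
g: a_k = 3, 9/2, -27/8, 81/16, -1215/128, 5103/256, …
L₀ := L_f ⊗_s L_g (sym. prod.), ord ≤ 1.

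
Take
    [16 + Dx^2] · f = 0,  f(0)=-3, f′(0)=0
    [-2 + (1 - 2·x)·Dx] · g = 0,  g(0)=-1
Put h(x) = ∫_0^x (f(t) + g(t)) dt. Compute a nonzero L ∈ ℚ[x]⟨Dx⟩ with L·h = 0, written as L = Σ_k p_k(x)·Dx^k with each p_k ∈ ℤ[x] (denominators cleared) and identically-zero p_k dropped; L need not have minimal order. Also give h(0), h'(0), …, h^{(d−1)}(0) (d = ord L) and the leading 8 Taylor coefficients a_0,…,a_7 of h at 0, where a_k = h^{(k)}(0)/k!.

L = (-160 + 256·x - 256·x^2)·Dx + (48 - 224·x + 384·x^2 - 256·x^3)·Dx^2 + (-10 + 16·x - 16·x^2)·Dx^3 + (3 - 14·x + 24·x^2 - 16·x^3)·Dx^4  (order 4).
h: a_k = 0, -4, -1, 20/3, -2, -48/5, -16/3, -704/105, …
ICs: h(0) = 0, h′(0) = -4, h′′(0) = -2, h′′′(0) = 40.

f: a_k = -3, 0, 24, 0, -32, 0, 256/15, 0, …
g: a_k = -1, -2, -4, -8, -16, -32, -64, -128, …
Weyl lclm of L_f,L_g ⇒ L₀ (ord ≤ 3).
h=∫₀ˣh₀: take L = L₀·Dx.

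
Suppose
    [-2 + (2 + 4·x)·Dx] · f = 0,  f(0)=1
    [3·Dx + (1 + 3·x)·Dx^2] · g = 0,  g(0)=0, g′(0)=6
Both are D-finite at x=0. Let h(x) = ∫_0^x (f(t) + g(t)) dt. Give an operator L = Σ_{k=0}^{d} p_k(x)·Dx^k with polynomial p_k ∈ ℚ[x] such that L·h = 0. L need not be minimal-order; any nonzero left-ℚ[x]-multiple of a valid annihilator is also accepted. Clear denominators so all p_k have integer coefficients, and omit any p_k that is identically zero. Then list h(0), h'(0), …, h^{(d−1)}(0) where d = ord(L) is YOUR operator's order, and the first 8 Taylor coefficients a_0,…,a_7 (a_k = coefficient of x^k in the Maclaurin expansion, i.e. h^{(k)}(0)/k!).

f: a_k = 1, 1, -1/2, 1/2, -5/8, 7/8, -21/16, 33/16, …
g: a_k = 0, 6, -9, 18, -81/2, 486/5, -243, 4374/7, …
f+g: L₀ = lclm(L_f,L_g), ord ≤ 1+2.
∫: right-multiply L₀ by Dx.
L = (9 + 9·x)·Dx^2 + (15 + 54·x + 45·x^2)·Dx^3 + (2 + 13·x + 27·x^2 + 18·x^3)·Dx^4  (order 4).
h: a_k = 0, 1, 7/2, -19/6, 37/8, -329/40, 3923/240, -3909/112, …
ICs: h(0) = 0, h′(0) = 1, h′′(0) = 7, h′′′(0) = -19.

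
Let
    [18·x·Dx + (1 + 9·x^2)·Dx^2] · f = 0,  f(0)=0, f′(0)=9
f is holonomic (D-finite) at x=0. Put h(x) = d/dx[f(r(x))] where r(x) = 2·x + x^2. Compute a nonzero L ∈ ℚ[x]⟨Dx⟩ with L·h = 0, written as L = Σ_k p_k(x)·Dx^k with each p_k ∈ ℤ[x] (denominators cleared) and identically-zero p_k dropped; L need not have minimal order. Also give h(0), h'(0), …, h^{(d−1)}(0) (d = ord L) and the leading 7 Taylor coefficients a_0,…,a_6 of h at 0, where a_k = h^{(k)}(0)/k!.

L = (-1 + 72·x + 144·x^2 + 108·x^3 + 27·x^4) + (1 + x + 36·x^2 + 72·x^3 + 45·x^4 + 9·x^5)·Dx  (order 1).
h: a_k = 18, 18, -648, -1296, 22518, 69822, -758160, …
ICs: h(0) = 18.

f: a_k = 0, 9, 0, -27, 0, 729/5, 0, …
L₀ from L_f via x↦r, Dx↦r'^{-1}Dx.
h=h₀': d/dx-closure on L₀ ⇒ L.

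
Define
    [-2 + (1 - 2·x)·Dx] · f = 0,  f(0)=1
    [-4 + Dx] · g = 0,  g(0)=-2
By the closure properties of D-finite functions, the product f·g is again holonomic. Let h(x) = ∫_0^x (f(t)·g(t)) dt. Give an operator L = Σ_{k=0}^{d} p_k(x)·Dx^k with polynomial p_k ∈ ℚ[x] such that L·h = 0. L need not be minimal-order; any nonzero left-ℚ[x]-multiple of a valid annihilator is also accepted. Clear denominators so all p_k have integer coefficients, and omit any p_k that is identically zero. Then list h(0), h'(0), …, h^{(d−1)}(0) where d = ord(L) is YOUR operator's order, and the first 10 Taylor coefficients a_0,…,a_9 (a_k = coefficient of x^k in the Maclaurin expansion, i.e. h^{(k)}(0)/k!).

f: a_k = 1, 2, 4, 8, 16, 32, 64, 128, 256, 512, …
g: a_k = -2, -8, -16, -64/3, -64/3, -256/15, -512/45, -2048/315, -1024/315, -4096/2835, …
h₀=f·g: eliminate ⇒ L₀, order ≤ 1·1.
h=∫₀ˣh₀: take L = L₀·Dx.
L = (6 - 8·x)·Dx + (-1 + 2·x)·Dx^2  (order 2).
h: a_k = 0, -2, -6, -40/3, -76/3, -224/5, -3488/45, -42368/315, -4960/21, -1191424/2835, …
ICs: h(0) = 0, h′(0) = -2.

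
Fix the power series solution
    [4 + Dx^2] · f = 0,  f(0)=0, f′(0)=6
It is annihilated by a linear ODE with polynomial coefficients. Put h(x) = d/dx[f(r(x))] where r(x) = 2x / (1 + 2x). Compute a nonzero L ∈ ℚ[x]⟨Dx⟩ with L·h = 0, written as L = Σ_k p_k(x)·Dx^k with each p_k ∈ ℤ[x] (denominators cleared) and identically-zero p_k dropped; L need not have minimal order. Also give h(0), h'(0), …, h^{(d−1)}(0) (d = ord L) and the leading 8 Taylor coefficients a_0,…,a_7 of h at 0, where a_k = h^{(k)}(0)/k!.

L = (40 + 96·x + 96·x^2) + (12 + 72·x + 144·x^2 + 96·x^3)·Dx + (1 + 8·x + 24·x^2 + 32·x^3 + 16·x^4)·Dx^2  (order 2).
h: a_k = 12, -48, 48, 384, -2752, 11520, -565504/15, 1552384/15, …
ICs: h(0) = 12, h′(0) = -48.

f: a_k = 0, 6, 0, -4, 0, 4/5, 0, -8/105, …
L₀ from L_f via x↦r, Dx↦r'^{-1}Dx.
Differentiate: ansatz ord ≤ ord L₀ ⇒ L.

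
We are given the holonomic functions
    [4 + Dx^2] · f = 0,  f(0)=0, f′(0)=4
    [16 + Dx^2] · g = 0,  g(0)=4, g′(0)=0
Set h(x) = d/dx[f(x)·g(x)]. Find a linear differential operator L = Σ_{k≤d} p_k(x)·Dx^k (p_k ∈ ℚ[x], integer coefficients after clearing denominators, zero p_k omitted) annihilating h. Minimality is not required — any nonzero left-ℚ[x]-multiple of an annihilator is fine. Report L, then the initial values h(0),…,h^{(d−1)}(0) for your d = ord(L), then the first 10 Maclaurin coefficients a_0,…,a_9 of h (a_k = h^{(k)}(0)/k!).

L = 144 + 40·Dx^2 + Dx^4  (order 4).
h: a_k = 16, 0, -416, 0, 3872/3, 0, -69952/45, 0, 314912/315, 0, …
ICs: h(0) = 16, h′(0) = 0, h′′(0) = -832, h′′′(0) = 0.

f: a_k = 0, 4, 0, -8/3, 0, 8/15, 0, -16/315, 0, 8/2835, …
g: a_k = 4, 0, -32, 0, 128/3, 0, -1024/45, 0, 2048/315, 0, …
h₀=f·g: eliminate ⇒ L₀, order ≤ 2·2.
Derive L from L₀ (diff closure).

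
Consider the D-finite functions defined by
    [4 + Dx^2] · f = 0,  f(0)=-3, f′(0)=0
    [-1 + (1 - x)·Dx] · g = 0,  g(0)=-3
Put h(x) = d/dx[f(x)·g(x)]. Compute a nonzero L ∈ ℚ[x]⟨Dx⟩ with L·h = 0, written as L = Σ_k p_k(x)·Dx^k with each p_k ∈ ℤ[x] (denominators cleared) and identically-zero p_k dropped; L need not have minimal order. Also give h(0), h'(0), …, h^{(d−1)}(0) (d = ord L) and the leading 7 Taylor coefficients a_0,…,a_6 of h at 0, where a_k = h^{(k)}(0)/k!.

L = (2 - 8·x + 4·x^2) + (-2 + 2·x)·Dx + (1 - 2·x + x^2)·Dx^2  (order 2).
h: a_k = 9, -18, -27, -12, -15, -114/5, -133/5, …
ICs: h(0) = 9, h′(0) = -18.

f: a_k = -3, 0, 6, 0, -2, 0, 4/15, …
g: a_k = -3, -3, -3, -3, -3, -3, -3, …
L₀ := L_f ⊗_s L_g (sym. prod.), ord ≤ 2.
Derive L from L₀ (diff closure).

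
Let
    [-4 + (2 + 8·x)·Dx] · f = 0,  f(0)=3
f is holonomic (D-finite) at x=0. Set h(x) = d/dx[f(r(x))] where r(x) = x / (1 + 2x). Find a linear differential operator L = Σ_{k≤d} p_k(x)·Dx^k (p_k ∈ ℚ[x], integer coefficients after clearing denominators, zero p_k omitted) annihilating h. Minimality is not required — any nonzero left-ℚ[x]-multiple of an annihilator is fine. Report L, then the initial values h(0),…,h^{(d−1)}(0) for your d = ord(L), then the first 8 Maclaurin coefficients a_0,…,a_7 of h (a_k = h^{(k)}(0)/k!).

f: a_k = 3, 6, -6, 12, -30, 84, -252, 792, …
Substitute x→r, Dx→(1/r')Dx; clear ⇒ L₀.
h₀' ⇒ L via d/dx closure of L₀.
L = (-6 - 24·x) + (-1 - 8·x - 12·x^2)·Dx  (order 1).
h: a_k = 6, -36, 180, -888, 4500, -23544, 126504, -693360, …
ICs: h(0) = 6.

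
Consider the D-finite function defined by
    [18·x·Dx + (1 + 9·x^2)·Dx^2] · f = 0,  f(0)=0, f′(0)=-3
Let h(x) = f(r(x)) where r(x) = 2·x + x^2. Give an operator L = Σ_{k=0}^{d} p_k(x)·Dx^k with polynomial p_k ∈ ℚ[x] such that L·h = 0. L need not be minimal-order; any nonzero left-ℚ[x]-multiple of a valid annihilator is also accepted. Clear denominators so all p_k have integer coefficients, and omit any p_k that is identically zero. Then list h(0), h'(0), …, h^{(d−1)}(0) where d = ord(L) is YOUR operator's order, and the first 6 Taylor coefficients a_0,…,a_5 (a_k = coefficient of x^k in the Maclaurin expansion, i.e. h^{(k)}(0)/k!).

f: a_k = 0, -3, 0, 9, 0, -243/5, …
Substitute x→r, Dx→(1/r')Dx; clear ⇒ L₀.
L = (-1 + 72·x + 144·x^2 + 108·x^3 + 27·x^4)·Dx + (1 + x + 36·x^2 + 72·x^3 + 45·x^4 + 9·x^5)·Dx^2  (order 2).
h: a_k = 0, -6, -3, 72, 108, -7506/5, …
ICs: h(0) = 0, h′(0) = -6.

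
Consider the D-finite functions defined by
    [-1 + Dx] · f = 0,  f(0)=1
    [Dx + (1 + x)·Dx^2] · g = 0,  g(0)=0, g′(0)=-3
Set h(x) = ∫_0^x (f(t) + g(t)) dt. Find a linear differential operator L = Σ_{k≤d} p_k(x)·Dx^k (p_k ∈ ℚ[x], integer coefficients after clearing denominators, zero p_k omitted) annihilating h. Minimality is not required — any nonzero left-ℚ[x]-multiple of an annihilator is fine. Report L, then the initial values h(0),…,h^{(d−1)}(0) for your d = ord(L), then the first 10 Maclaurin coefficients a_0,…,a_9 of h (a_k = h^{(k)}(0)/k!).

f: a_k = 1, 1, 1/2, 1/6, 1/24, 1/120, 1/720, 1/5040, 1/40320, 1/362880, …
g: a_k = 0, -3, 3/2, -1, 3/4, -3/5, 1/2, -3/7, 3/8, -1/3, …
f+g: L₀ = lclm(L_f,L_g), ord ≤ 1+2.
∫: right-multiply L₀ by Dx.
L = (-3 - x)·Dx^2 + (1 - 2·x - x^2)·Dx^3 + (2 + 3·x + x^2)·Dx^4  (order 4).
h: a_k = 0, 1, -1, 2/3, -5/24, 19/120, -71/720, 361/5040, -2159/40320, 15121/362880, …
ICs: h(0) = 0, h′(0) = 1, h′′(0) = -2, h′′′(0) = 4.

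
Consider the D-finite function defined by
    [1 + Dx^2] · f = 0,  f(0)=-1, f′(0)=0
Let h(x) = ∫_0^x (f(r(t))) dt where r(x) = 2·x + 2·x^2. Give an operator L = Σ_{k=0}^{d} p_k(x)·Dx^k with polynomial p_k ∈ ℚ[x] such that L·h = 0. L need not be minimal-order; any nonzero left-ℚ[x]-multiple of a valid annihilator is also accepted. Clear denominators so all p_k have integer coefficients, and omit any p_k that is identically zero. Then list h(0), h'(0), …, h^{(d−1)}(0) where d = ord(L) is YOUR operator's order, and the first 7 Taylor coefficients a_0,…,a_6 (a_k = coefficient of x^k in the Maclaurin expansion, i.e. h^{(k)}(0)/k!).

L = (4 + 24·x + 48·x^2 + 32·x^3)·Dx - 2·Dx^2 + (1 + 2·x)·Dx^3  (order 3).
h: a_k = 0, -1, 0, 2/3, 1, 4/15, -4/9, …
ICs: h(0) = 0, h′(0) = -1, h′′(0) = 0.

f: a_k = -1, 0, 1/2, 0, -1/24, 0, 1/720, …
L₀ from L_f via x↦r, Dx↦r'^{-1}Dx.
∫: right-multiply L₀ by Dx.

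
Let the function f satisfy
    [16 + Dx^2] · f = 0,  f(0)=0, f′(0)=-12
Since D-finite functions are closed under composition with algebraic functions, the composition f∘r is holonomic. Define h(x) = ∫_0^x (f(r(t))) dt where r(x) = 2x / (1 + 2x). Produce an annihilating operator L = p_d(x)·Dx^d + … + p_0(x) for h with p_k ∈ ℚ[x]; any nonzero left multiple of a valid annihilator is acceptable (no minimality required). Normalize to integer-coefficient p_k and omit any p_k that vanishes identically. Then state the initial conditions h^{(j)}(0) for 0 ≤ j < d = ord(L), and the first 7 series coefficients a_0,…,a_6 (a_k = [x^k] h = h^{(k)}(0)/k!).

f: a_k = 0, -12, 0, 32, 0, -128/5, 0, …
L₀ from L_f via x↦r, Dx↦r'^{-1}Dx.
h=∫₀ˣh₀: take L = L₀·Dx.
L = 64·Dx + (4 + 24·x + 48·x^2 + 32·x^3)·Dx^2 + (1 + 8·x + 24·x^2 + 32·x^3 + 16·x^4)·Dx^3  (order 3).
h: a_k = 0, 0, -12, 16, 40, -1344/5, 12352/15, …
ICs: h(0) = 0, h′(0) = 0, h′′(0) = -24.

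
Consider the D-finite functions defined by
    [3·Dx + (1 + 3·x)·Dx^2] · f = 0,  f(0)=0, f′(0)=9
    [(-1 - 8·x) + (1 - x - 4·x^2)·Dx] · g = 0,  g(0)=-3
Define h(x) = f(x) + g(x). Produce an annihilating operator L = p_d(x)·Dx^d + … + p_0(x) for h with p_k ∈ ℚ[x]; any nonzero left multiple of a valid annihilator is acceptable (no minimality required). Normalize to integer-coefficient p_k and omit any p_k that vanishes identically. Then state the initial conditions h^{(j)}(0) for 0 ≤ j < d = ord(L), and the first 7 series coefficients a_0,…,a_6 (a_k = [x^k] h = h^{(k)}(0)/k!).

f: a_k = 0, 9, -27/2, 27, -243/4, 729/5, -729/2, …
g: a_k = -3, -3, -15, -27, -87, -195, -543, …
Weyl lclm of L_f,L_g ⇒ L₀ (ord ≤ 3).
L = (-342 - 2178·x - 6624·x^2 - 6336·x^3 - 6912·x^4)·Dx + (-36 - 696·x - 4356·x^2 - 10176·x^3 - 12960·x^4 - 11520·x^5)·Dx^2 + (13 + 101·x + 191·x^2 - 225·x^3 - 1440·x^4 - 2928·x^5 - 2304·x^6)·Dx^3  (order 3).
h: a_k = -3, 6, -57/2, 0, -591/4, -246/5, -1815/2, …
ICs: h(0) = -3, h′(0) = 6, h′′(0) = -57.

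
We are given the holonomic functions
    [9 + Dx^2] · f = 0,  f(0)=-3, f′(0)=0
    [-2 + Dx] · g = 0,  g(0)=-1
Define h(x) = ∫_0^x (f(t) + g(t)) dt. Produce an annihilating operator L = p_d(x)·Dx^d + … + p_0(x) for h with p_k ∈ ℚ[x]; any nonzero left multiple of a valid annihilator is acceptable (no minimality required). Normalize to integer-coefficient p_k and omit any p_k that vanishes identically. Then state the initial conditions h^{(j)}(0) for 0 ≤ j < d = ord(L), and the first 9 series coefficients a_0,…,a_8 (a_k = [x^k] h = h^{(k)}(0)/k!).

f: a_k = -3, 0, 27/2, 0, -81/8, 0, 243/80, 0, -2187/4480, …
g: a_k = -1, -2, -2, -4/3, -2/3, -4/15, -4/45, -8/315, -2/315, …
Weyl lclm of L_f,L_g ⇒ L₀ (ord ≤ 3).
Integrate: L := L₀·Dx.
L = -18·Dx + 9·Dx^2 - 2·Dx^3 + Dx^4  (order 4).
h: a_k = 0, -4, -1, 23/6, -1/3, -259/120, -2/45, 2123/5040, -1/315, …
ICs: h(0) = 0, h′(0) = -4, h′′(0) = -2, h′′′(0) = 23.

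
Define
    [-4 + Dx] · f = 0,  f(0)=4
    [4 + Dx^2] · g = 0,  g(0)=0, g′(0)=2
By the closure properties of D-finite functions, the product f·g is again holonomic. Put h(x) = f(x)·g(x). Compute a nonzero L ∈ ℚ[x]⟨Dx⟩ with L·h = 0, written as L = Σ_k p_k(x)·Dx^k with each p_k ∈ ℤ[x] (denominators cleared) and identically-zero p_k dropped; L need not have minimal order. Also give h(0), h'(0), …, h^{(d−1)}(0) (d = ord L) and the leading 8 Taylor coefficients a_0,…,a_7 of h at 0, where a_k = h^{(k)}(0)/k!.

L = 20 - 8·Dx + Dx^2  (order 2).
h: a_k = 0, 8, 32, 176/3, 64, 656/15, 704/45, -928/315, …
ICs: h(0) = 0, h′(0) = 8.

f: a_k = 4, 16, 32, 128/3, 128/3, 512/15, 1024/45, 4096/315, …
g: a_k = 0, 2, 0, -4/3, 0, 4/15, 0, -8/315, …
Product ⇒ symmetric product L₀, ord ≤ 2.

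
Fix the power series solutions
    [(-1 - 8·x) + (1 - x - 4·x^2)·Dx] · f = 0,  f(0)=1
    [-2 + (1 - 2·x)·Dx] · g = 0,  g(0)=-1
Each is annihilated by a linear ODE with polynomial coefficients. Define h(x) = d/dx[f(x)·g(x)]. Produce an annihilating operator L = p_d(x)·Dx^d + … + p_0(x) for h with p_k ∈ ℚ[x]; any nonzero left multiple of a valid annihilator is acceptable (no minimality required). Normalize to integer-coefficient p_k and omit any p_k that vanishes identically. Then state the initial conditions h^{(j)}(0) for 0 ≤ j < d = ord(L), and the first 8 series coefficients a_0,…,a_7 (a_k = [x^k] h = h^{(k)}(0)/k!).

f: a_k = 1, 1, 5, 9, 29, 65, 181, 441, …
g: a_k = -1, -2, -4, -8, -16, -32, -64, -128, …
h₀=f·g: eliminate ⇒ L₀, order ≤ 1·1.
h=h₀': d/dx-closure on L₀ ⇒ L.
L = (22 - 12·x - 120·x^2 - 256·x^3 + 768·x^4) + (-3 + 5·x + 42·x^2 - 88·x^3 - 80·x^4 + 192·x^5)·Dx  (order 1).
h: a_k = -3, -22, -93, -364, -1235, -4050, -12537, -37976, …
ICs: h(0) = -3.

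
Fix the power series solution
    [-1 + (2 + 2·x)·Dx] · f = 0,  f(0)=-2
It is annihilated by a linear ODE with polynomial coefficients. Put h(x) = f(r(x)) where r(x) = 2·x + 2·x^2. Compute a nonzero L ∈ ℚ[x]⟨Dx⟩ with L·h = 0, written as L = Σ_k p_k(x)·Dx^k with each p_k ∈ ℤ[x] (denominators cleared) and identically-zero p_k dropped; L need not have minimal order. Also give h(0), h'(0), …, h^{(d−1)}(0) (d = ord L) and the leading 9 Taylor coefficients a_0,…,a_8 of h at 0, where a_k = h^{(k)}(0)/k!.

L = (-1 - 2·x) + (1 + 2·x + 2·x^2)·Dx  (order 1).
h: a_k = -2, -2, -1, 1, -3/4, 1/4, 3/8, -7/8, 61/64, …
ICs: h(0) = -2.

f: a_k = -2, -1, 1/4, -1/8, 5/64, -7/128, 21/512, -33/1024, 429/16384, …
Substitute x→r, Dx→(1/r')Dx; clear ⇒ L₀.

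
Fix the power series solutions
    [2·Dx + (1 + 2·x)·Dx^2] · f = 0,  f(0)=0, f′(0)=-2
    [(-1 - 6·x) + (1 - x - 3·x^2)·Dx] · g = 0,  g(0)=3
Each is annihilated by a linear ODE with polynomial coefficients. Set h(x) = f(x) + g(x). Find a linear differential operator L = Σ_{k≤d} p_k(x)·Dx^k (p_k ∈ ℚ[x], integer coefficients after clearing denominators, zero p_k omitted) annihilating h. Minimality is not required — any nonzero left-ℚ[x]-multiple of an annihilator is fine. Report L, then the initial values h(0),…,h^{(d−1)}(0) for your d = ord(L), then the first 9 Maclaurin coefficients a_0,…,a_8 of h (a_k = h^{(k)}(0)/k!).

f: a_k = 0, -2, 2, -8/3, 4, -32/5, 32/3, -128/7, 32, …
g: a_k = 3, 3, 12, 21, 57, 120, 291, 651, 1524, …
h₀=f+g: left-lcm gives L₀, ord ≤ 3.
L = (-74 - 412·x - 948·x^2 - 864·x^3 - 648·x^4)·Dx + (-17 - 212·x - 890·x^2 - 1644·x^3 - 1764·x^4 - 1080·x^5)·Dx^2 + (5 + 27·x + 33·x^2 - 68·x^3 - 276·x^4 - 396·x^5 - 216·x^6)·Dx^3  (order 3).
h: a_k = 3, 1, 14, 55/3, 61, 568/5, 905/3, 4429/7, 1556, …
ICs: h(0) = 3, h′(0) = 1, h′′(0) = 28.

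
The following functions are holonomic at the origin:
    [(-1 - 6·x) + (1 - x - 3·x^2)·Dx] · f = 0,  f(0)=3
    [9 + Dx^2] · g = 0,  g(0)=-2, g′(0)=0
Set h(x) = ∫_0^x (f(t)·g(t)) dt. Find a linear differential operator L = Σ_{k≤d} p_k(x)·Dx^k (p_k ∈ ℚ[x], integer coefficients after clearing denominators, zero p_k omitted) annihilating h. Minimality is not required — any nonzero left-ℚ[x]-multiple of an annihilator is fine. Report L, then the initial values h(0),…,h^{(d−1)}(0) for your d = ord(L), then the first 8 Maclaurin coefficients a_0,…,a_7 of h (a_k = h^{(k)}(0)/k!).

f: a_k = 3, 3, 12, 21, 57, 120, 291, 651, …
g: a_k = -2, 0, 9, 0, -27/4, 0, 81/40, 0, …
h₀=f·g: eliminate ⇒ L₀, order ≤ 1·2.
∫: right-multiply L₀ by Dx.
L = (-3 + 9·x + 27·x^2)·Dx + (2 + 12·x)·Dx^2 + (-1 + x + 3·x^2)·Dx^3  (order 3).
h: a_k = 0, -6, -3, 1, -15/4, -21/4, -95/8, -5757/280, …
ICs: h(0) = 0, h′(0) = -6, h′′(0) = -6.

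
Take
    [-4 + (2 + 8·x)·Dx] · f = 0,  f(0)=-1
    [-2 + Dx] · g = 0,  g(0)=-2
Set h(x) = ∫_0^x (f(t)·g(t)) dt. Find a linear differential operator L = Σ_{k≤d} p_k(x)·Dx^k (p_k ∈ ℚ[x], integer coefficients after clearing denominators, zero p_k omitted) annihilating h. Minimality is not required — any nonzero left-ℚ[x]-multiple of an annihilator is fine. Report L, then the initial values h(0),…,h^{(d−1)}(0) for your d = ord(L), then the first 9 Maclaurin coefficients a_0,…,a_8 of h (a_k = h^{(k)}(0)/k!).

L = (-4 - 8·x)·Dx + (1 + 4·x)·Dx^2  (order 2).
h: a_k = 0, 2, 4, 8/3, 8/3, -16/15, 224/45, -3904/315, 11104/315, …
ICs: h(0) = 0, h′(0) = 2.

f: a_k = -1, -2, 2, -4, 10, -28, 84, -264, 858, …
g: a_k = -2, -4, -4, -8/3, -4/3, -8/15, -8/45, -16/315, -4/315, …
f·g: L₀ = L_f ⊗_s L_g, ord ≤ 1·1.
h=∫h₀ ⇒ L = L₀·Dx.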